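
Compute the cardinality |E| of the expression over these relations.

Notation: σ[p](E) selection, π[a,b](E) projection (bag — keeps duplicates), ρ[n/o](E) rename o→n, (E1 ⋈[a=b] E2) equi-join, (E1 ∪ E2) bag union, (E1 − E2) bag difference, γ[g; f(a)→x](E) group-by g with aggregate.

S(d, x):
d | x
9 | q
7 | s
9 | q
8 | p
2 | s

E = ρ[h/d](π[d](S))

Row counts bottom-up:
  S → 5
  π[d](S) → 5
  ρ[h/d](π[d](S)) → 5

|E| = 5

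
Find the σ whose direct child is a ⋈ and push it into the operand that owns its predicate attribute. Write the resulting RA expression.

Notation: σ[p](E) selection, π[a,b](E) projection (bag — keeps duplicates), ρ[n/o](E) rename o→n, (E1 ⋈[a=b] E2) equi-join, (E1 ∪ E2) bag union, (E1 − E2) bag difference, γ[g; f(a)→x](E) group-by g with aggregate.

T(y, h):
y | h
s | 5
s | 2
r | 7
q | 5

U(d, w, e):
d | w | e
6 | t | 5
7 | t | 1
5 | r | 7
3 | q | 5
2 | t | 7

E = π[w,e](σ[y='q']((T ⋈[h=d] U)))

σ filters on y, owned by the left side.
E' = π[w,e]((σ[y='q'](T) ⋈[h=d] U))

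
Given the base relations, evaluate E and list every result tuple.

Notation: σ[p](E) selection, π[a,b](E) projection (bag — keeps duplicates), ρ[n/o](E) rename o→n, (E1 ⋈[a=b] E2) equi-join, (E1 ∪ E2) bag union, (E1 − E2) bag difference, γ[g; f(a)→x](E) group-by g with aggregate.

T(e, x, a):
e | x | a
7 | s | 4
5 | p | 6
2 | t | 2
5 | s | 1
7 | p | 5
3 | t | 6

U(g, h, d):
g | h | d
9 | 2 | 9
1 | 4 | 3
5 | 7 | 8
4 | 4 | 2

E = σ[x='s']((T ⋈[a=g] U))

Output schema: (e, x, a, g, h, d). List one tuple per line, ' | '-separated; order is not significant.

Subexpression sizes:
  T → 6
  U → 4
  (T ⋈[a=g] U) → 3
  σ[x='s']((T ⋈[a=g] U)) → 2

== RESULT ==
e | x | a | g | h | d
5 | s | 1 | 1 | 4 | 3
7 | s | 4 | 4 | 4 | 2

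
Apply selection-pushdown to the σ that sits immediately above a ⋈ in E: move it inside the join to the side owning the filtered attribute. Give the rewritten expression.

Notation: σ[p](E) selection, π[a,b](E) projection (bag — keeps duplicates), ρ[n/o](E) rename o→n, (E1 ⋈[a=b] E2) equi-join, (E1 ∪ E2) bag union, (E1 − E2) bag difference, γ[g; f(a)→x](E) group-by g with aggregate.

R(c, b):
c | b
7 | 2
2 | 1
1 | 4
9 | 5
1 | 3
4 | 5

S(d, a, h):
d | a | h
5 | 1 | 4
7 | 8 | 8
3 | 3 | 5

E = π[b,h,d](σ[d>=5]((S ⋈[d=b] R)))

σ filters on d, owned by the left side.
E' = π[b,h,d]((σ[d>=5](S) ⋈[d=b] R))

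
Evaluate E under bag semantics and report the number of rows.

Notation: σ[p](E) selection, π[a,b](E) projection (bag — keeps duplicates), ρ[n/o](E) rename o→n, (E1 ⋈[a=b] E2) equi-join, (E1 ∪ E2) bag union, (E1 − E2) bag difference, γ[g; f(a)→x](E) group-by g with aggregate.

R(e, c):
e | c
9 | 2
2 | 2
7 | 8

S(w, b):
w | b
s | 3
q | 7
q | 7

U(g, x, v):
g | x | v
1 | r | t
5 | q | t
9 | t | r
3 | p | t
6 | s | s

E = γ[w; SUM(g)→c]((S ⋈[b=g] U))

Row counts bottom-up:
  S → 3
  U → 5
  (S ⋈[b=g] U) → 1
  γ[w; SUM(g)→c]((S ⋈[b=g] U)) → 1

|E| = 1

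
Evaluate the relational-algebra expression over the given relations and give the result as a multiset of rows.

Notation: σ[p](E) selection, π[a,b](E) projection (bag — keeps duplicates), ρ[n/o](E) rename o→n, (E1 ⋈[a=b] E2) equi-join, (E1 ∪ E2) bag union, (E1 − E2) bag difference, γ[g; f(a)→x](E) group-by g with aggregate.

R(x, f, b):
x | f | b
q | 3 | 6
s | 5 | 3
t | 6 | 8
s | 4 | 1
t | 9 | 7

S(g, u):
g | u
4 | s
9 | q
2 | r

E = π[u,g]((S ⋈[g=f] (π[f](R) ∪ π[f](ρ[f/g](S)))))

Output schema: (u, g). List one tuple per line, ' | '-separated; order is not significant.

Per-node cardinality:
  S → 3
  R → 5
  π[f](R) → 5
  S → 3
  ρ[f/g](S) → 3
  π[f](ρ[f/g](S)) → 3
  (π[f](R) ∪ π[f](ρ[f/g](S))) → 8
  (S ⋈[g=f] (π[f](R) ∪ π[f](ρ[f/g](S)))) → 5
  π[u,g]((S ⋈[g=f] (π[f](R) ∪ π[f](ρ[f/g](S))))) → 5

== RESULT ==
u | g
q | 9
q | 9
r | 2
s | 4
s | 4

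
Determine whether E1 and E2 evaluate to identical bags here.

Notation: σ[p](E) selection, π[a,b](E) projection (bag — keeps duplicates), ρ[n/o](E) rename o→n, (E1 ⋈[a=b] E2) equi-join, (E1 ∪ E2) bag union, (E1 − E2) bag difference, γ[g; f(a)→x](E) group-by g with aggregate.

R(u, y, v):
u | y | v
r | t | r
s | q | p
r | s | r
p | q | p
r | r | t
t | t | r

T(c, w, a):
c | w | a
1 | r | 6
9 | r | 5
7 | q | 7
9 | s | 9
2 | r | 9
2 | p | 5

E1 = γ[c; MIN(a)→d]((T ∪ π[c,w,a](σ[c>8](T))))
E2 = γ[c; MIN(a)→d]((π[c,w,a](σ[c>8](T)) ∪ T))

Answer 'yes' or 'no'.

E1 row counts bottom-up:
  T → 6
  T → 6
  σ[c>8](T) → 2
  π[c,w,a](σ[c>8](T)) → 2
  (T ∪ π[c,w,a](σ[c>8](T))) → 8
  γ[c; MIN(a)→d]((T ∪ π[c,w,a](σ[c>8](T)))) → 4
E2 row counts bottom-up:
  T → 6
  σ[c>8](T) → 2
  π[c,w,a](σ[c>8](T)) → 2
  T → 6
  (π[c,w,a](σ[c>8](T)) ∪ T) → 8
  γ[c; MIN(a)→d]((π[c,w,a](σ[c>8](T)) ∪ T)) → 4

E1 and E2 produce the same multiset:
c | d
1 | 6
2 | 5
7 | 7
9 | 5

yes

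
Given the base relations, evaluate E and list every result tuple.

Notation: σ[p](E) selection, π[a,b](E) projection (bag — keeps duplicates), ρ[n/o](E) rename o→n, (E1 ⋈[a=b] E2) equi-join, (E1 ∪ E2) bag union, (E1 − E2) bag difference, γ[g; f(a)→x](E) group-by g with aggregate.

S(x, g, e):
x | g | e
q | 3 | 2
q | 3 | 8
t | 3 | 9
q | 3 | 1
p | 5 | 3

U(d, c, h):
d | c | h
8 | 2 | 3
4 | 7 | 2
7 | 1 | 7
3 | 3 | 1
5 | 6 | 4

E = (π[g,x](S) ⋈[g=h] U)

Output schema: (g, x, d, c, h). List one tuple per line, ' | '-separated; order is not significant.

Stepwise |·|:
  S → 5
  π[g,x](S) → 5
  U → 5
  (π[g,x](S) ⋈[g=h] U) → 4

== RESULT ==
g | x | d | c | h
3 | q | 8 | 2 | 3
3 | q | 8 | 2 | 3
3 | q | 8 | 2 | 3
3 | t | 8 | 2 | 3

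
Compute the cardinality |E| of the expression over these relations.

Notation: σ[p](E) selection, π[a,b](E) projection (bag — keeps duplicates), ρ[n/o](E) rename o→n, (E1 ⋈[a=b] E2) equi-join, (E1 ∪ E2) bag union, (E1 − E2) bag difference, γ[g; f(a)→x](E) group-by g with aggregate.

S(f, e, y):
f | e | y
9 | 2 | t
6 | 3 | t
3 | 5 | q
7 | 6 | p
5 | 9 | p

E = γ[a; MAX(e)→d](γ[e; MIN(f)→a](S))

Subexpression sizes:
  S → 5
  γ[e; MIN(f)→a](S) → 5
  γ[a; MAX(e)→d](γ[e; MIN(f)→a](S)) → 5

|E| = 5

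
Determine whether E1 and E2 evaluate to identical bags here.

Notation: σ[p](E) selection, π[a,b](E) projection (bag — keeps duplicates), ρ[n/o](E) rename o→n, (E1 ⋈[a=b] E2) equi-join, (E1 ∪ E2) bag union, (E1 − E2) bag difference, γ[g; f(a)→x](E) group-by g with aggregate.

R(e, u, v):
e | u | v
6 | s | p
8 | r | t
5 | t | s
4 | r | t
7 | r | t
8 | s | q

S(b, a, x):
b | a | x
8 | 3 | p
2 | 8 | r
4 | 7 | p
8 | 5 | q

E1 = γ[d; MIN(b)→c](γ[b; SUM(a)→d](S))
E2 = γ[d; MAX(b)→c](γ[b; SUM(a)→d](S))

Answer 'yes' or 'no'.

E1 row counts bottom-up:
  S → 4
  γ[b; SUM(a)→d](S) → 3
  γ[d; MIN(b)→c](γ[b; SUM(a)→d](S)) → 2
E2 row counts bottom-up:
  S → 4
  γ[b; SUM(a)→d](S) → 3
  γ[d; MAX(b)→c](γ[b; SUM(a)→d](S)) → 2

E1 result:
d | c
7 | 4
8 | 2
E2 result:
d | c
7 | 4
8 | 8
Witness: (8, 8) appears 0× in E1 but 1× in E2.

no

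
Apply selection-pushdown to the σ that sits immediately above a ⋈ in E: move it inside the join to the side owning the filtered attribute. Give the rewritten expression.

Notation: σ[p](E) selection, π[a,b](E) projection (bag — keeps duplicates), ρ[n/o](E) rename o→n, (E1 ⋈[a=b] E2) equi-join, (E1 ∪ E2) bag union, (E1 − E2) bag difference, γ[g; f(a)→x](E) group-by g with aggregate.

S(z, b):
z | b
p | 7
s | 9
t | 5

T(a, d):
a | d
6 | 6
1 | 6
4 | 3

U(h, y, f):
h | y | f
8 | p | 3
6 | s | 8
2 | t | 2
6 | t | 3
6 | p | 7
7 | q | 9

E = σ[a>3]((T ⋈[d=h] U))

σ filters on a, owned by the left side.
E' = (σ[a>3](T) ⋈[d=h] U)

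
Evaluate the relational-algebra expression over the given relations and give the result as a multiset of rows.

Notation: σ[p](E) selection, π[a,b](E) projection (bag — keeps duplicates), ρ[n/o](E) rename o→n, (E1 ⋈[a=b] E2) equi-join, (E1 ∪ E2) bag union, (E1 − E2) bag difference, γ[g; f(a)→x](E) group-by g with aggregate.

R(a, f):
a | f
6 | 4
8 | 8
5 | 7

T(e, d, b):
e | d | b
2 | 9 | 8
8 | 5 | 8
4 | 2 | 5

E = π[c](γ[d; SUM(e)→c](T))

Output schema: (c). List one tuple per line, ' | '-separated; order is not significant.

Subexpression sizes:
  T → 3
  γ[d; SUM(e)→c](T) → 3
  π[c](γ[d; SUM(e)→c](T)) → 3

== RESULT ==
c
2
4
8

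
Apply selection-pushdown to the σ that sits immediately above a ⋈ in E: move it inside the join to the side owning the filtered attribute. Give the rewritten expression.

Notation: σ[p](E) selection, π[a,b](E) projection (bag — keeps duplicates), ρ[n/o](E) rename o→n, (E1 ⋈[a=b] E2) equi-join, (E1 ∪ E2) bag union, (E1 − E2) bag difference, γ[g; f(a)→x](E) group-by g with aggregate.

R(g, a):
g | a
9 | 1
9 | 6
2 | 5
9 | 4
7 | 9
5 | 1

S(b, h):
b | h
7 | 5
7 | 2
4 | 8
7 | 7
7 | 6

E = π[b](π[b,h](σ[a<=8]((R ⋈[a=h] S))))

σ filters on a, owned by the left side.
E' = π[b](π[b,h]((σ[a<=8](R) ⋈[a=h] S)))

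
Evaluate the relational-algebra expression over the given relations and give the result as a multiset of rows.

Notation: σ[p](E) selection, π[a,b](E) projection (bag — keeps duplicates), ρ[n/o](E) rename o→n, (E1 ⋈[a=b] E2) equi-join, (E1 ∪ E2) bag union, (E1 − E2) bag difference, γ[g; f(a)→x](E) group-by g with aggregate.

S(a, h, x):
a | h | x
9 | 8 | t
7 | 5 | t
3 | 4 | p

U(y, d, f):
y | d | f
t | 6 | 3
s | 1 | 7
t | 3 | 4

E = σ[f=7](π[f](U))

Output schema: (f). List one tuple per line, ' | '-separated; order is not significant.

Per-node cardinality:
  U → 3
  π[f](U) → 3
  σ[f=7](π[f](U)) → 1

== RESULT ==
f
7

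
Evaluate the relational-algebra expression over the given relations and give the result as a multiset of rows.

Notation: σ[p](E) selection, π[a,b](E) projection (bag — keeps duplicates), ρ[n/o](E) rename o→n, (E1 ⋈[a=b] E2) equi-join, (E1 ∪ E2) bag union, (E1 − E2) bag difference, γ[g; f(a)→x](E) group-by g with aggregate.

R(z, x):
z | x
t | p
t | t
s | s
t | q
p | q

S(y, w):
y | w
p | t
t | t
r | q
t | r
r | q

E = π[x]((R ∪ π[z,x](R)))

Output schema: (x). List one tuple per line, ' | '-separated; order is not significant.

Stepwise |·|:
  R → 5
  R → 5
  π[z,x](R) → 5
  (R ∪ π[z,x](R)) → 10
  π[x]((R ∪ π[z,x](R))) → 10

== RESULT ==
x
p
p
q
q
q
q
s
s
t
t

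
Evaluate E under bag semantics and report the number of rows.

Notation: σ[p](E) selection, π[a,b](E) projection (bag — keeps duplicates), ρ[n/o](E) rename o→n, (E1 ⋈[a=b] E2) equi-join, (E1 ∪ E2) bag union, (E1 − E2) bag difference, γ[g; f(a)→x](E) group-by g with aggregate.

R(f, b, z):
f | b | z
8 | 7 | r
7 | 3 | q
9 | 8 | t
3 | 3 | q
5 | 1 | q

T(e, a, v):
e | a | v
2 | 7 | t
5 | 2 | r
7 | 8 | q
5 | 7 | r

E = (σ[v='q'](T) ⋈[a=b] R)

Per-node cardinality:
  T → 4
  σ[v='q'](T) → 1
  R → 5
  (σ[v='q'](T) ⋈[a=b] R) → 1

|E| = 1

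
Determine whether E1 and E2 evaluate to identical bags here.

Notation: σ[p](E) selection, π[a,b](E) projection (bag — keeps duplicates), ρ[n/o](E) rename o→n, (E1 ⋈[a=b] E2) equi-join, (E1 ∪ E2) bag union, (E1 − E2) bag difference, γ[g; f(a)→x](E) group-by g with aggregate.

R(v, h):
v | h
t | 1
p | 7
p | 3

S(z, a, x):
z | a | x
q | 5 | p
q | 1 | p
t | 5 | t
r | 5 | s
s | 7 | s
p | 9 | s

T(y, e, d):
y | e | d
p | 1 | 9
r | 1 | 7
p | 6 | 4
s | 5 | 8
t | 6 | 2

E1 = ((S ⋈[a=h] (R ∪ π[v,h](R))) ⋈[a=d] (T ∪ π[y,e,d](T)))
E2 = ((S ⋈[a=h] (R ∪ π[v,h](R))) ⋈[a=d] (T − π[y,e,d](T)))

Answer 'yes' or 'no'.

E1 per-node cardinality:
  S → 6
  R → 3
  R → 3
  π[v,h](R) → 3
  (R ∪ π[v,h](R)) → 6
  (S ⋈[a=h] (R ∪ π[v,h](R))) → 4
  T → 5
  T → 5
  π[y,e,d](T) → 5
  (T ∪ π[y,e,d](T)) → 10
  ((S ⋈[a=h] (R ∪ π[v,h](R))) ⋈[a=d] (T ∪ π[y,e,d](T))) → 4
E2 per-node cardinality:
  S → 6
  R → 3
  R → 3
  π[v,h](R) → 3
  (R ∪ π[v,h](R)) → 6
  (S ⋈[a=h] (R ∪ π[v,h](R))) → 4
  T → 5
  T → 5
  π[y,e,d](T) → 5
  (T − π[y,e,d](T)) → 0
  ((S ⋈[a=h] (R ∪ π[v,h](R))) ⋈[a=d] (T − π[y,e,d](T))) → 0

E1 result:
z | a | x | v | h | y | e | d
s | 7 | s | p | 7 | r | 1 | 7
s | 7 | s | p | 7 | r | 1 | 7
s | 7 | s | p | 7 | r | 1 | 7
s | 7 | s | p | 7 | r | 1 | 7
E2 result:
z | a | x | v | h | y | e | d
(0 rows)
Witness: ('s', 7, 's', 'p', 7, 'r', 1, 7) appears 4× in E1 but 0× in E2.

no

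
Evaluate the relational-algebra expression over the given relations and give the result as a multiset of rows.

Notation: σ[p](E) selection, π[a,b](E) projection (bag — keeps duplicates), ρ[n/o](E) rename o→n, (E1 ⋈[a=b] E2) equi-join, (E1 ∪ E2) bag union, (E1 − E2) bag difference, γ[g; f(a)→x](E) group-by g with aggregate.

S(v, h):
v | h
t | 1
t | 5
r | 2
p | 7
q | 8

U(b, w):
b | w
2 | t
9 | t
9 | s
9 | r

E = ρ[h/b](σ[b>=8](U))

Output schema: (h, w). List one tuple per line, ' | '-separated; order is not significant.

Subexpression sizes:
  U → 4
  σ[b>=8](U) → 3
  ρ[h/b](σ[b>=8](U)) → 3

== RESULT ==
h | w
9 | r
9 | s
9 | t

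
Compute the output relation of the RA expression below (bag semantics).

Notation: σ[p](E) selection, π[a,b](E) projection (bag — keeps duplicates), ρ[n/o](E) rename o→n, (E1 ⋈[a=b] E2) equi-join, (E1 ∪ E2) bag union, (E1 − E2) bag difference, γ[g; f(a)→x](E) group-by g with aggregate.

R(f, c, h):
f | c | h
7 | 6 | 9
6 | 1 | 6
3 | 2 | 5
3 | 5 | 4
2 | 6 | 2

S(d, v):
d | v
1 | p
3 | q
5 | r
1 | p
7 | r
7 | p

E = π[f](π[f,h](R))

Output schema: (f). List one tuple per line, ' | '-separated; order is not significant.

Subexpression sizes:
  R → 5
  π[f,h](R) → 5
  π[f](π[f,h](R)) → 5

== RESULT ==
f
2
3
3
6
7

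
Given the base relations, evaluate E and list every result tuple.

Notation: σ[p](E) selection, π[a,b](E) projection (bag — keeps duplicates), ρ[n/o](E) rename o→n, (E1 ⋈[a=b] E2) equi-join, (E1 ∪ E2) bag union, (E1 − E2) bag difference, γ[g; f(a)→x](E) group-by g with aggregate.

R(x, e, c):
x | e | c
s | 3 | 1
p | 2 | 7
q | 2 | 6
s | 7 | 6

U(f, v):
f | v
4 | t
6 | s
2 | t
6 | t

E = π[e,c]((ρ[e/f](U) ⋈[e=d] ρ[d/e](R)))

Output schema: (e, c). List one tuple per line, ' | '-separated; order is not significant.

Subexpression sizes:
  U → 4
  ρ[e/f](U) → 4
  R → 4
  ρ[d/e](R) → 4
  (ρ[e/f](U) ⋈[e=d] ρ[d/e](R)) → 2
  π[e,c]((ρ[e/f](U) ⋈[e=d] ρ[d/e](R))) → 2

== RESULT ==
e | c
2 | 6
2 | 7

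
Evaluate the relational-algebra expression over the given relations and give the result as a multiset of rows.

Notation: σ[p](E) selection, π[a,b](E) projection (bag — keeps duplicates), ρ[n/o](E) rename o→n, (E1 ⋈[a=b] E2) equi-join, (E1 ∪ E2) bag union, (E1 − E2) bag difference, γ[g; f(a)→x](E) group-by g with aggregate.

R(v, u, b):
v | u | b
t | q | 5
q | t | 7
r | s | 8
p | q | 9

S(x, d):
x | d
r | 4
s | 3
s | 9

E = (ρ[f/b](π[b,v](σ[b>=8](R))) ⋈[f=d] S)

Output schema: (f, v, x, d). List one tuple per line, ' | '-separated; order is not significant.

Per-node cardinality:
  R → 4
  σ[b>=8](R) → 2
  π[b,v](σ[b>=8](R)) → 2
  ρ[f/b](π[b,v](σ[b>=8](R))) → 2
  S → 3
  (ρ[f/b](π[b,v](σ[b>=8](R))) ⋈[f=d] S) → 1

== RESULT ==
f | v | x | d
9 | p | s | 9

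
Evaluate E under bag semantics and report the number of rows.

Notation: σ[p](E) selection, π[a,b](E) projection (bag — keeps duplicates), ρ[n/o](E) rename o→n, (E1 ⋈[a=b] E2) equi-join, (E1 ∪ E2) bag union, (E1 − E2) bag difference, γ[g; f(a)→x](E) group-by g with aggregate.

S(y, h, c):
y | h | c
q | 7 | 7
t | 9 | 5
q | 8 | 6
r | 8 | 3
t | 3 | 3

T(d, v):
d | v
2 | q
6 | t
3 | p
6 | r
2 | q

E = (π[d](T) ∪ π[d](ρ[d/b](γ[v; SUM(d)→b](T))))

Row counts bottom-up:
  T → 5
  π[d](T) → 5
  T → 5
  γ[v; SUM(d)→b](T) → 4
  ρ[d/b](γ[v; SUM(d)→b](T)) → 4
  π[d](ρ[d/b](γ[v; SUM(d)→b](T))) → 4
  (π[d](T) ∪ π[d](ρ[d/b](γ[v; SUM(d)→b](T)))) → 9

|E| = 9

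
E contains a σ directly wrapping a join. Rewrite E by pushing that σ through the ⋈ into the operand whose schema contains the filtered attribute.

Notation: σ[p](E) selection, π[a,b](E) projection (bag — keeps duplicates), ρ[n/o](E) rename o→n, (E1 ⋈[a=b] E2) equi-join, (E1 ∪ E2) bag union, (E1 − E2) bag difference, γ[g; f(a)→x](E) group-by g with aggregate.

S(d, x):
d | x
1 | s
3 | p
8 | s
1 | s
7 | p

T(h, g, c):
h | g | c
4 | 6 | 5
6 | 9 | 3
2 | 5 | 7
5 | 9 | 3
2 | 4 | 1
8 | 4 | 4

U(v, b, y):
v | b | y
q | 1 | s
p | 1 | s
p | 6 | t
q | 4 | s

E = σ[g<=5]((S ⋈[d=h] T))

σ filters on g, owned by the right side.
E' = (S ⋈[d=h] σ[g<=5](T))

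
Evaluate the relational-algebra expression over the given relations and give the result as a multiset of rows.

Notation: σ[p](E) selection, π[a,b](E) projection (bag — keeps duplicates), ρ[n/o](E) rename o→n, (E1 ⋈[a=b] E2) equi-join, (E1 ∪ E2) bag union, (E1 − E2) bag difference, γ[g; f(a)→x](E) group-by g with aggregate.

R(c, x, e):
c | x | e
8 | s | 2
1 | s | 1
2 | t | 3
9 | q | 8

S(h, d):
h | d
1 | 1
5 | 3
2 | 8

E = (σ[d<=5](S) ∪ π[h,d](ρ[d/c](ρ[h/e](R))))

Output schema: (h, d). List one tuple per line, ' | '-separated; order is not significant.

Subexpression sizes:
  S → 3
  σ[d<=5](S) → 2
  R → 4
  ρ[h/e](R) → 4
  ρ[d/c](ρ[h/e](R)) → 4
  π[h,d](ρ[d/c](ρ[h/e](R))) → 4
  (σ[d<=5](S) ∪ π[h,d](ρ[d/c](ρ[h/e](R)))) → 6

== RESULT ==
h | d
1 | 1
1 | 1
2 | 8
3 | 2
5 | 3
8 | 9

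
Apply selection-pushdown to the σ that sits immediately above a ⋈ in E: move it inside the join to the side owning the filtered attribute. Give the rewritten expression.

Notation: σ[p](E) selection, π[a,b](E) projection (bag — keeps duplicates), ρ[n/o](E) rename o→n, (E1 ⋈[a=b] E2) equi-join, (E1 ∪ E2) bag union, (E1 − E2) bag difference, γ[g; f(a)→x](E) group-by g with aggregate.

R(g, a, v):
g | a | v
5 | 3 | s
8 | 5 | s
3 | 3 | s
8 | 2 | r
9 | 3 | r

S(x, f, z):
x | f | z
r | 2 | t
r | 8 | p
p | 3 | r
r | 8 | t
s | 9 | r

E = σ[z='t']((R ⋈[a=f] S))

σ filters on z, owned by the right side.
E' = (R ⋈[a=f] σ[z='t'](S))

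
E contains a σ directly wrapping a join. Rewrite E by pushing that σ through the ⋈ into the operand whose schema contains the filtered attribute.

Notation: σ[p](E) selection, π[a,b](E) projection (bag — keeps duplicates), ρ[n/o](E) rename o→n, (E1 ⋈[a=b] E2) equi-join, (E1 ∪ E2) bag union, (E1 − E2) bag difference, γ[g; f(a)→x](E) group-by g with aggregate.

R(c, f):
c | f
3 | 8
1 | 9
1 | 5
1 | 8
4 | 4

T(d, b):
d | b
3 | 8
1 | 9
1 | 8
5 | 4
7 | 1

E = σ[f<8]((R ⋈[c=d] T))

σ filters on f, owned by the left side.
E' = (σ[f<8](R) ⋈[c=d] T)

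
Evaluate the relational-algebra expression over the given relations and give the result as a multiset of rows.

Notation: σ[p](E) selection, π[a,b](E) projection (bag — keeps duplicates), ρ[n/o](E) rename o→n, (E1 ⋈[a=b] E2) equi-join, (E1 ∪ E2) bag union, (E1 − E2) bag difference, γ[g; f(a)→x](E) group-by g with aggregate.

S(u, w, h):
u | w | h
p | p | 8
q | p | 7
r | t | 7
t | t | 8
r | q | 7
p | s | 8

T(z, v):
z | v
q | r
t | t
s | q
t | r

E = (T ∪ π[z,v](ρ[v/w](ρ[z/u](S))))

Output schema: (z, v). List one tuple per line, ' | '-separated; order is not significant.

Row counts bottom-up:
  T → 4
  S → 6
  ρ[z/u](S) → 6
  ρ[v/w](ρ[z/u](S)) → 6
  π[z,v](ρ[v/w](ρ[z/u](S))) → 6
  (T ∪ π[z,v](ρ[v/w](ρ[z/u](S)))) → 10

== RESULT ==
z | v
p | p
p | s
q | p
q | r
r | q
r | t
s | q
t | r
t | t
t | t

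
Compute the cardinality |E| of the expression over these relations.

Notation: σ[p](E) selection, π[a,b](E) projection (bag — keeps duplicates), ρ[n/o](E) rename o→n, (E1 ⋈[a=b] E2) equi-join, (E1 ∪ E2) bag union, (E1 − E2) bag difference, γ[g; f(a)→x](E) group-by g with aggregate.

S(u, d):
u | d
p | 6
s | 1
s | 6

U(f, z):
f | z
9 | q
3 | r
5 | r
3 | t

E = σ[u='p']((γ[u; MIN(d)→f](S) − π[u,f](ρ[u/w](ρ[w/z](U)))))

Row counts bottom-up:
  S → 3
  γ[u; MIN(d)→f](S) → 2
  U → 4
  ρ[w/z](U) → 4
  ρ[u/w](ρ[w/z](U)) → 4
  π[u,f](ρ[u/w](ρ[w/z](U))) → 4
  (γ[u; MIN(d)→f](S) − π[u,f](ρ[u/w](ρ[w/z](U)))) → 2
  σ[u='p']((γ[u; MIN(d)→f](S) − π[u,f](ρ[u/w](ρ[w/z](U))))) → 1

|E| = 1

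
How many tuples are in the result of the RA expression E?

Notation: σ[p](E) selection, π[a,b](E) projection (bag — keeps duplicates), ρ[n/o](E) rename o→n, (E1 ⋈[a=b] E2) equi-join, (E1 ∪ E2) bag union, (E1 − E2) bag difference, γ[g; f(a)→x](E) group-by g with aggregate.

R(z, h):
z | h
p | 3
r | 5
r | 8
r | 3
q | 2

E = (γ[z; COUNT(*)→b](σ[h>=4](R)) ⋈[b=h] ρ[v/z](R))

Per-node cardinality:
  R → 5
  σ[h>=4](R) → 2
  γ[z; COUNT(*)→b](σ[h>=4](R)) → 1
  R → 5
  ρ[v/z](R) → 5
  (γ[z; COUNT(*)→b](σ[h>=4](R)) ⋈[b=h] ρ[v/z](R)) → 1

|E| = 1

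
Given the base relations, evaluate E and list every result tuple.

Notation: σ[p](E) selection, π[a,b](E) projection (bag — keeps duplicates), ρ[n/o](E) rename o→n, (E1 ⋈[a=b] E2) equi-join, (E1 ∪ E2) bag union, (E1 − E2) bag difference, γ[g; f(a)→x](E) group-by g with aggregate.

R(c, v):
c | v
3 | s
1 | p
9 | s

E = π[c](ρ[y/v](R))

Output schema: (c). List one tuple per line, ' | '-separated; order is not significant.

Per-node cardinality:
  R → 3
  ρ[y/v](R) → 3
  π[c](ρ[y/v](R)) → 3

== RESULT ==
c
1
3
9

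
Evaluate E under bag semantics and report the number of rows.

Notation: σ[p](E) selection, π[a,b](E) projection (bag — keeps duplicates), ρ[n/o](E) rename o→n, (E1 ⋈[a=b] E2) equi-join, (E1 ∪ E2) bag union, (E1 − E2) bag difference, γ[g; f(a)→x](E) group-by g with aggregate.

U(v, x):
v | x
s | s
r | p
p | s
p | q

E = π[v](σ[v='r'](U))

Per-node cardinality:
  U → 4
  σ[v='r'](U) → 1
  π[v](σ[v='r'](U)) → 1

|E| = 1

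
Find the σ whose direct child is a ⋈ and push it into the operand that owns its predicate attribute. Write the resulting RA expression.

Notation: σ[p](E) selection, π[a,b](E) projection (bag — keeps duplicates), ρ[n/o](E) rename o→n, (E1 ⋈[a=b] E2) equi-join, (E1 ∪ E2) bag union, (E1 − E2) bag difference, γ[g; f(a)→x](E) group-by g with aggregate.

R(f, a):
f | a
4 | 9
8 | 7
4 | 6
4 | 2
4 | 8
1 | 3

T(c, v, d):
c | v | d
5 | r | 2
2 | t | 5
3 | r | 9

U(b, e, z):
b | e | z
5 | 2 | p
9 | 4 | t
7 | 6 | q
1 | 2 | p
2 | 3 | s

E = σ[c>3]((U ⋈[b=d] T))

σ filters on c, owned by the right side.
E' = (U ⋈[b=d] σ[c>3](T))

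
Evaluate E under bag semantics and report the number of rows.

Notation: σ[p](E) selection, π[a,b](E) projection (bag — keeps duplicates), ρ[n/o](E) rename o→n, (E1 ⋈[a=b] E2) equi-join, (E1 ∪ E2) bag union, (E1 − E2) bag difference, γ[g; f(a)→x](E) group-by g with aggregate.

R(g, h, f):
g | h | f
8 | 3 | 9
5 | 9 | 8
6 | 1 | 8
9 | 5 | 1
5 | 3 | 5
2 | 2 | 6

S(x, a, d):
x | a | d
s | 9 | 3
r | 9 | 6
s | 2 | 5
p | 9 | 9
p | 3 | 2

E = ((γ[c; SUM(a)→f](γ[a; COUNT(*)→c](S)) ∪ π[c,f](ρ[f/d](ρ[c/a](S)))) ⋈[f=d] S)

Subexpression sizes:
  S → 5
  γ[a; COUNT(*)→c](S) → 3
  γ[c; SUM(a)→f](γ[a; COUNT(*)→c](S)) → 2
  S → 5
  ρ[c/a](S) → 5
  ρ[f/d](ρ[c/a](S)) → 5
  π[c,f](ρ[f/d](ρ[c/a](S))) → 5
  (γ[c; SUM(a)→f](γ[a; COUNT(*)→c](S)) ∪ π[c,f](ρ[f/d](ρ[c/a](S)))) → 7
  S → 5
  ((γ[c; SUM(a)→f](γ[a; COUNT(*)→c](S)) ∪ π[c,f](ρ[f/d](ρ[c/a](S)))) ⋈[f=d] S) → 7

|E| = 7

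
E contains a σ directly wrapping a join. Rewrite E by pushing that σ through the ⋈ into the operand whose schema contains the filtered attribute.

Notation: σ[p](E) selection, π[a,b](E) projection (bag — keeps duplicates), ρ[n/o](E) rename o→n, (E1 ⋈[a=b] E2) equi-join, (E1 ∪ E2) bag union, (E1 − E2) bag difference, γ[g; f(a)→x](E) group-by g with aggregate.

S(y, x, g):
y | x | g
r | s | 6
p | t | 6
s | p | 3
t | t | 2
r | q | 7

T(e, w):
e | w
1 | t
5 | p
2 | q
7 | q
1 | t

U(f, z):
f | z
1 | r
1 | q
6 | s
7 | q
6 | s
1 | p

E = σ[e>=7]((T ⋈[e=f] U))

σ filters on e, owned by the left side.
E' = (σ[e>=7](T) ⋈[e=f] U)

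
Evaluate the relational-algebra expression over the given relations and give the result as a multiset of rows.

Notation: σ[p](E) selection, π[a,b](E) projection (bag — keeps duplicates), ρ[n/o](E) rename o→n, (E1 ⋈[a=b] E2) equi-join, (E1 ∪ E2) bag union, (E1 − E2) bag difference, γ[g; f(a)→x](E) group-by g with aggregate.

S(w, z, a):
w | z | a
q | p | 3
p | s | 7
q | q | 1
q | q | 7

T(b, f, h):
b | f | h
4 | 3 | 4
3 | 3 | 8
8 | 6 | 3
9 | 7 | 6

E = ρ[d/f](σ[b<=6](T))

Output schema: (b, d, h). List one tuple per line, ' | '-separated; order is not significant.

Per-node cardinality:
  T → 4
  σ[b<=6](T) → 2
  ρ[d/f](σ[b<=6](T)) → 2

== RESULT ==
b | d | h
3 | 3 | 8
4 | 3 | 4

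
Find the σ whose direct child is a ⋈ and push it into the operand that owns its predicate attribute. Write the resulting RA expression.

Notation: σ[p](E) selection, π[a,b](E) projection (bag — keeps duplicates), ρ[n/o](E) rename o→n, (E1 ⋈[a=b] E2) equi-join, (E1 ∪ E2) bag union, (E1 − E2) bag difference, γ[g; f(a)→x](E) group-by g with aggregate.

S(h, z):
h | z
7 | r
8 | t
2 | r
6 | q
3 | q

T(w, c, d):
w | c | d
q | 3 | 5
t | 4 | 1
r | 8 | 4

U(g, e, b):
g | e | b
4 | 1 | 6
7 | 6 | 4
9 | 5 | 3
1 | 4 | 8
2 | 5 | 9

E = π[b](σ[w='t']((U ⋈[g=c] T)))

σ filters on w, owned by the right side.
E' = π[b]((U ⋈[g=c] σ[w='t'](T)))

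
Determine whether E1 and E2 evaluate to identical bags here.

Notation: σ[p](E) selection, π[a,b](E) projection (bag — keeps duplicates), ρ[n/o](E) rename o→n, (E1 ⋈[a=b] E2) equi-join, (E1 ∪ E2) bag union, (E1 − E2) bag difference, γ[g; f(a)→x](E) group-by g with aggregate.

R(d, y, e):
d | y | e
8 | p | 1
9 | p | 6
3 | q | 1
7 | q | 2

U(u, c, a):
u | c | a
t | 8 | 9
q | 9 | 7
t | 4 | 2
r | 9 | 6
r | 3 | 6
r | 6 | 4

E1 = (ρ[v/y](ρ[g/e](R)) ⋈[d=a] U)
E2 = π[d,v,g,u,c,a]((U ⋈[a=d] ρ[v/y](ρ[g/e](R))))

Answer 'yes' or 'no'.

E1 subexpression sizes:
  R → 4
  ρ[g/e](R) → 4
  ρ[v/y](ρ[g/e](R)) → 4
  U → 6
  (ρ[v/y](ρ[g/e](R)) ⋈[d=a] U) → 2
E2 subexpression sizes:
  U → 6
  R → 4
  ρ[g/e](R) → 4
  ρ[v/y](ρ[g/e](R)) → 4
  (U ⋈[a=d] ρ[v/y](ρ[g/e](R))) → 2
  π[d,v,g,u,c,a]((U ⋈[a=d] ρ[v/y](ρ[g/e](R)))) → 2

E1 and E2 produce the same multiset:
d | v | g | u | c | a
7 | q | 2 | q | 9 | 7
9 | p | 6 | t | 8 | 9

yes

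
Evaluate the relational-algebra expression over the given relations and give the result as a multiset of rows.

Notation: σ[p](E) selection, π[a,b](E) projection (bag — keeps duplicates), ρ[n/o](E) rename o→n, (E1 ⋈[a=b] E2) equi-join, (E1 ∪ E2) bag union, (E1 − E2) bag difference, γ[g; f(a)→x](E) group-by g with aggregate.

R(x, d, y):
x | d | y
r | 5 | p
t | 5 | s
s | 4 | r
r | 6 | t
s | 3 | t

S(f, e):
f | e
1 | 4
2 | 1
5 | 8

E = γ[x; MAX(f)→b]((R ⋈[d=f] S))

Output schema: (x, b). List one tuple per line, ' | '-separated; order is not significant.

Subexpression sizes:
  R → 5
  S → 3
  (R ⋈[d=f] S) → 2
  γ[x; MAX(f)→b]((R ⋈[d=f] S)) → 2

== RESULT ==
x | b
r | 5
t | 5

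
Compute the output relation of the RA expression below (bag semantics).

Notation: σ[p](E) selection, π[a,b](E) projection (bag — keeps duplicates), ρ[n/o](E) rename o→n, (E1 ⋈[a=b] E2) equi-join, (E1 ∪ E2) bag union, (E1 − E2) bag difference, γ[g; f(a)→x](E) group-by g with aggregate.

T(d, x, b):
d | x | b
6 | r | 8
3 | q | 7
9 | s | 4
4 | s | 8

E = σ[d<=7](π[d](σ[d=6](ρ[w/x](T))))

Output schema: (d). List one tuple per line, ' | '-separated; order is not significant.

Stepwise |·|:
  T → 4
  ρ[w/x](T) → 4
  σ[d=6](ρ[w/x](T)) → 1
  π[d](σ[d=6](ρ[w/x](T))) → 1
  σ[d<=7](π[d](σ[d=6](ρ[w/x](T)))) → 1

== RESULT ==
d
6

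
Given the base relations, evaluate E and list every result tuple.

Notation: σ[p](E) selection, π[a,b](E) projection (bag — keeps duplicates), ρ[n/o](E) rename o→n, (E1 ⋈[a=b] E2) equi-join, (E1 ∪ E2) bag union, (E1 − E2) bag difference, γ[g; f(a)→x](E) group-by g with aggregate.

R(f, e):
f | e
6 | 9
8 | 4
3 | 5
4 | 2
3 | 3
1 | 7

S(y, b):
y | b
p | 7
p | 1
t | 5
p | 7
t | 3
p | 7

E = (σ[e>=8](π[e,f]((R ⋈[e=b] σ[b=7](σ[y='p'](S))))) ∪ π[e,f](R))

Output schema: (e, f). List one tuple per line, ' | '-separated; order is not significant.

Per-node cardinality:
  R → 6
  S → 6
  σ[y='p'](S) → 4
  σ[b=7](σ[y='p'](S)) → 3
  (R ⋈[e=b] σ[b=7](σ[y='p'](S))) → 3
  π[e,f]((R ⋈[e=b] σ[b=7](σ[y='p'](S)))) → 3
  σ[e>=8](π[e,f]((R ⋈[e=b] σ[b=7](σ[y='p'](S))))) → 0
  R → 6
  π[e,f](R) → 6
  (σ[e>=8](π[e,f]((R ⋈[e=b] σ[b=7](σ[y='p'](S))))) ∪ π[e,f](R)) → 6

== RESULT ==
e | f
2 | 4
3 | 3
4 | 8
5 | 3
7 | 1
9 | 6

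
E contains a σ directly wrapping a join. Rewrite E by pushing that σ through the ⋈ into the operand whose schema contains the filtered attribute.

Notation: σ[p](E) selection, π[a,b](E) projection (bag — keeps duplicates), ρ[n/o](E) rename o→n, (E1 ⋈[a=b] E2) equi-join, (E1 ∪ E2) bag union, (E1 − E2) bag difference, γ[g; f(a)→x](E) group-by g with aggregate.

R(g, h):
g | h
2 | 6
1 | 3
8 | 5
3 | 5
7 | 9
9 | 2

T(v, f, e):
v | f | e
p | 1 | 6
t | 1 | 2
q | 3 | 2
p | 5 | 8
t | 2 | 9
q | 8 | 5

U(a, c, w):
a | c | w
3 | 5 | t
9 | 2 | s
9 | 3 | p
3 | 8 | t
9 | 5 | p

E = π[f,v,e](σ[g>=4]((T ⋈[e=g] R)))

σ filters on g, owned by the right side.
E' = π[f,v,e]((T ⋈[e=g] σ[g>=4](R)))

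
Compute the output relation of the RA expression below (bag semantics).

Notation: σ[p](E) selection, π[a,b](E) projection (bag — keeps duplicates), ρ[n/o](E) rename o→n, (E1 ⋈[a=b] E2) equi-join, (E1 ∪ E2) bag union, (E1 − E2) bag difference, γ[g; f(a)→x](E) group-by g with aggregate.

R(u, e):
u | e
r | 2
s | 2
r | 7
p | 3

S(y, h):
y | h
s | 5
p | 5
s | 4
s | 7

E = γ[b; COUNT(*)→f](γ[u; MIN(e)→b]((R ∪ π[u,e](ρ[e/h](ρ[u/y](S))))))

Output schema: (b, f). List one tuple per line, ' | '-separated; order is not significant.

Per-node cardinality:
  R → 4
  S → 4
  ρ[u/y](S) → 4
  ρ[e/h](ρ[u/y](S)) → 4
  π[u,e](ρ[e/h](ρ[u/y](S))) → 4
  (R ∪ π[u,e](ρ[e/h](ρ[u/y](S)))) → 8
  γ[u; MIN(e)→b]((R ∪ π[u,e](ρ[e/h](ρ[u/y](S))))) → 3
  γ[b; COUNT(*)→f](γ[u; MIN(e)→b]((R ∪ π[u,e](ρ[e/h](ρ[u/y](S)))))) → 2

== RESULT ==
b | f
2 | 2
3 | 1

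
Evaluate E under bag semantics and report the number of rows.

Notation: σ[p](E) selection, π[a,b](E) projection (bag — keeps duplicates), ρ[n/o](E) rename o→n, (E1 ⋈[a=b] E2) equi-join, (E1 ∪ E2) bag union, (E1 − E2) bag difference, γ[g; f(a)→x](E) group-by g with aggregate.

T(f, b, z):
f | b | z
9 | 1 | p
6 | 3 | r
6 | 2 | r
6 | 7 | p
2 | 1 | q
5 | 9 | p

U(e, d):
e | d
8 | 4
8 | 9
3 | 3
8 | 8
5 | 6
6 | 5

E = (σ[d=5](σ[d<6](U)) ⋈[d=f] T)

Subexpression sizes:
  U → 6
  σ[d<6](U) → 3
  σ[d=5](σ[d<6](U)) → 1
  T → 6
  (σ[d=5](σ[d<6](U)) ⋈[d=f] T) → 1

|E| = 1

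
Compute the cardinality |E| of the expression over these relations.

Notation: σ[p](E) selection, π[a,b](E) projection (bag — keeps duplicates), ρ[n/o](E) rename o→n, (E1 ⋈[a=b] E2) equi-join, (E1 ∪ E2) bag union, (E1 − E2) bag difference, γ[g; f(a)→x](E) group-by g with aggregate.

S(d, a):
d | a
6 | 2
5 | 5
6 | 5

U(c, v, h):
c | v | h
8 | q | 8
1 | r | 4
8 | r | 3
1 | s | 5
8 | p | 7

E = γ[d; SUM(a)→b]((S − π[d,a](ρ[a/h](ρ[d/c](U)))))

Stepwise |·|:
  S → 3
  U → 5
  ρ[d/c](U) → 5
  ρ[a/h](ρ[d/c](U)) → 5
  π[d,a](ρ[a/h](ρ[d/c](U))) → 5
  (S − π[d,a](ρ[a/h](ρ[d/c](U)))) → 3
  γ[d; SUM(a)→b]((S − π[d,a](ρ[a/h](ρ[d/c](U))))) → 2

|E| = 2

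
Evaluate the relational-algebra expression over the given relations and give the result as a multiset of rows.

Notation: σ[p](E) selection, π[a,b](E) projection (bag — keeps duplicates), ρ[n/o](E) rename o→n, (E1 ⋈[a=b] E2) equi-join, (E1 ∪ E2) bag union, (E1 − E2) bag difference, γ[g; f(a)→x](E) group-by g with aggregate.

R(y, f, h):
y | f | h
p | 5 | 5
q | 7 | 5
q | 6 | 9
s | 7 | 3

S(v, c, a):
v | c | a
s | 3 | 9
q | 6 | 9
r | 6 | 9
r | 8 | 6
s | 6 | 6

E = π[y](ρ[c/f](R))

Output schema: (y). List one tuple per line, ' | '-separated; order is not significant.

Per-node cardinality:
  R → 4
  ρ[c/f](R) → 4
  π[y](ρ[c/f](R)) → 4

== RESULT ==
y
p
q
q
s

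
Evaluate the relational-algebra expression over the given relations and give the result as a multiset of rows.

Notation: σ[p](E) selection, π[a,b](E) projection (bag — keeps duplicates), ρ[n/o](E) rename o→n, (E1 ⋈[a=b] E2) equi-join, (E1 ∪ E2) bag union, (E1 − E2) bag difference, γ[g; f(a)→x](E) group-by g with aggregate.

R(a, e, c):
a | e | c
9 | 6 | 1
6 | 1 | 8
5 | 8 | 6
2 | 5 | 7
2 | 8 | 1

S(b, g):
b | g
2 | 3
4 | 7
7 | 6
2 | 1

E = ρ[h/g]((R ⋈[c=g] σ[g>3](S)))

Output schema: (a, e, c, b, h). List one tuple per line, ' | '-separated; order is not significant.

Subexpression sizes:
  R → 5
  S → 4
  σ[g>3](S) → 2
  (R ⋈[c=g] σ[g>3](S)) → 2
  ρ[h/g]((R ⋈[c=g] σ[g>3](S))) → 2

== RESULT ==
a | e | c | b | h
2 | 5 | 7 | 4 | 7
5 | 8 | 6 | 7 | 6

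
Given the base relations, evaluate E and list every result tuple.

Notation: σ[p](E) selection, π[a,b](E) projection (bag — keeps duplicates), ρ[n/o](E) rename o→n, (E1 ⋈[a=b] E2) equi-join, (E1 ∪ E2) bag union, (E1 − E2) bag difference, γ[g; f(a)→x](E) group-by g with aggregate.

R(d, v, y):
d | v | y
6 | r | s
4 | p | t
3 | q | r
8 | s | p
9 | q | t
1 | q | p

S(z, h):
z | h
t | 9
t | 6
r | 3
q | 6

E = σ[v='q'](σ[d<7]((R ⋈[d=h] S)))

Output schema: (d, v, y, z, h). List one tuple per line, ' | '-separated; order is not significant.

Row counts bottom-up:
  R → 6
  S → 4
  (R ⋈[d=h] S) → 4
  σ[d<7]((R ⋈[d=h] S)) → 3
  σ[v='q'](σ[d<7]((R ⋈[d=h] S))) → 1

== RESULT ==
d | v | y | z | h
3 | q | r | r | 3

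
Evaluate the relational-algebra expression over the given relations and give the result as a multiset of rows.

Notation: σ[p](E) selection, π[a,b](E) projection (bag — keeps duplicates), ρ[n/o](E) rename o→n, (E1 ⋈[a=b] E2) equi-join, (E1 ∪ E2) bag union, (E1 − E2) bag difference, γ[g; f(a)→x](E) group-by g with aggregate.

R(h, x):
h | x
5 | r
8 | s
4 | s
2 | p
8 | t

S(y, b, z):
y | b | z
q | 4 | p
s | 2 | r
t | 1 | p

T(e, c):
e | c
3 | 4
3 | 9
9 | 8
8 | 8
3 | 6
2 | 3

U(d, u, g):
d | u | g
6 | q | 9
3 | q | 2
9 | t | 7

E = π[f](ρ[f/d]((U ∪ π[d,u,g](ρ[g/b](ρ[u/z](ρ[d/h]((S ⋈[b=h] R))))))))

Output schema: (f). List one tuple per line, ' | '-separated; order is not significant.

Stepwise |·|:
  U → 3
  S → 3
  R → 5
  (S ⋈[b=h] R) → 2
  ρ[d/h]((S ⋈[b=h] R)) → 2
  ρ[u/z](ρ[d/h]((S ⋈[b=h] R))) → 2
  ρ[g/b](ρ[u/z](ρ[d/h]((S ⋈[b=h] R)))) → 2
  π[d,u,g](ρ[g/b](ρ[u/z](ρ[d/h]((S ⋈[b=h] R))))) → 2
  (U ∪ π[d,u,g](ρ[g/b](ρ[u/z](ρ[d/h]((S ⋈[b=h] R)))))) → 5
  ρ[f/d]((U ∪ π[d,u,g](ρ[g/b](ρ[u/z](ρ[d/h]((S ⋈[b=h] R))))))) → 5
  π[f](ρ[f/d]((U ∪ π[d,u,g](ρ[g/b](ρ[u/z](ρ[d/h]((S ⋈[b=h] R)))))))) → 5

== RESULT ==
f
2
3
4
6
9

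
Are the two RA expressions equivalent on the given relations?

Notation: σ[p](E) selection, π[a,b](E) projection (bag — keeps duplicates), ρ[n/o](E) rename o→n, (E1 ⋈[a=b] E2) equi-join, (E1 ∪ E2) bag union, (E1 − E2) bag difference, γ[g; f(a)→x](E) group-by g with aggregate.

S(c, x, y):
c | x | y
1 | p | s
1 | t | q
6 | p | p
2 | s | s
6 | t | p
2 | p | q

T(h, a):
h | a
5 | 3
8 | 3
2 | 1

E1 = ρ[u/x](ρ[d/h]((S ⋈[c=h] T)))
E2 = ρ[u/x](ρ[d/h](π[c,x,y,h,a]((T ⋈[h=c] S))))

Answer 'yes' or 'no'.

E1 subexpression sizes:
  S → 6
  T → 3
  (S ⋈[c=h] T) → 2
  ρ[d/h]((S ⋈[c=h] T)) → 2
  ρ[u/x](ρ[d/h]((S ⋈[c=h] T))) → 2
E2 subexpression sizes:
  T → 3
  S → 6
  (T ⋈[h=c] S) → 2
  π[c,x,y,h,a]((T ⋈[h=c] S)) → 2
  ρ[d/h](π[c,x,y,h,a]((T ⋈[h=c] S))) → 2
  ρ[u/x](ρ[d/h](π[c,x,y,h,a]((T ⋈[h=c] S)))) → 2

E1 and E2 produce the same multiset:
c | u | y | d | a
2 | p | q | 2 | 1
2 | s | s | 2 | 1

yes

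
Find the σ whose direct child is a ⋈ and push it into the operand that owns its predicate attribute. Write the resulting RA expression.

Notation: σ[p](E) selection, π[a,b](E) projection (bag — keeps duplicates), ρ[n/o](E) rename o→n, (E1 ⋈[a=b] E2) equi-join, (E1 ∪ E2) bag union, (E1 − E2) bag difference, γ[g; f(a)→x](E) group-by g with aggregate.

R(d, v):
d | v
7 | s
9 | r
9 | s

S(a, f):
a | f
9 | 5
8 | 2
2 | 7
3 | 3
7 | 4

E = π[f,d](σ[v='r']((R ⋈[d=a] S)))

σ filters on v, owned by the left side.
E' = π[f,d]((σ[v='r'](R) ⋈[d=a] S))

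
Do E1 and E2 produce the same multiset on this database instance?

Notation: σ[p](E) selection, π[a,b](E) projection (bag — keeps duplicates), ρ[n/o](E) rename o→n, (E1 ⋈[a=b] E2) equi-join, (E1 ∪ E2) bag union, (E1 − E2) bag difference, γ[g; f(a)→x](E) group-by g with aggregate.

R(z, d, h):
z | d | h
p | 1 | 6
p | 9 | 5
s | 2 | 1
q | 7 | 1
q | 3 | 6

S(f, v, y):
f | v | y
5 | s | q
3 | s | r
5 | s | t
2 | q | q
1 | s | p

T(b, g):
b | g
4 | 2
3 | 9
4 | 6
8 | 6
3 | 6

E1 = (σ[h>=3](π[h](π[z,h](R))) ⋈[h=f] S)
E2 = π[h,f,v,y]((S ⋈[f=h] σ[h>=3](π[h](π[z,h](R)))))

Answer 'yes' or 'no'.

E1 row counts bottom-up:
  R → 5
  π[z,h](R) → 5
  π[h](π[z,h](R)) → 5
  σ[h>=3](π[h](π[z,h](R))) → 3
  S → 5
  (σ[h>=3](π[h](π[z,h](R))) ⋈[h=f] S) → 2
E2 row counts bottom-up:
  S → 5
  R → 5
  π[z,h](R) → 5
  π[h](π[z,h](R)) → 5
  σ[h>=3](π[h](π[z,h](R))) → 3
  (S ⋈[f=h] σ[h>=3](π[h](π[z,h](R)))) → 2
  π[h,f,v,y]((S ⋈[f=h] σ[h>=3](π[h](π[z,h](R))))) → 2

E1 and E2 produce the same multiset:
h | f | v | y
5 | 5 | s | q
5 | 5 | s | t

yes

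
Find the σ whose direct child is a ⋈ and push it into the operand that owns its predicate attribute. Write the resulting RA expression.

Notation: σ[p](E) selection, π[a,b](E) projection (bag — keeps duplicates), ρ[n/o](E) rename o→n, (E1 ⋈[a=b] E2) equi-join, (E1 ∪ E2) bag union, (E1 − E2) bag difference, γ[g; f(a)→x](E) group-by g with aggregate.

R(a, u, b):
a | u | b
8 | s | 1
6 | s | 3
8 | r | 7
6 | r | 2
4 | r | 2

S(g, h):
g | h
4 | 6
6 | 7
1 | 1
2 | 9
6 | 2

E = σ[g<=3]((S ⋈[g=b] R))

σ filters on g, owned by the left side.
E' = (σ[g<=3](S) ⋈[g=b] R)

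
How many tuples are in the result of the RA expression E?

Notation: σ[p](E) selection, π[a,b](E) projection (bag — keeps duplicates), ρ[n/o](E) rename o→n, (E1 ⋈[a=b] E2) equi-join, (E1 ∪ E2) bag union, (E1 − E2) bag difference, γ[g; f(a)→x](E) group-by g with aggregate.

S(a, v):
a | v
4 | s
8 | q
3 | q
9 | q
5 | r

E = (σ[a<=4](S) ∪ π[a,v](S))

Per-node cardinality:
  S → 5
  σ[a<=4](S) → 2
  S → 5
  π[a,v](S) → 5
  (σ[a<=4](S) ∪ π[a,v](S)) → 7

|E| = 7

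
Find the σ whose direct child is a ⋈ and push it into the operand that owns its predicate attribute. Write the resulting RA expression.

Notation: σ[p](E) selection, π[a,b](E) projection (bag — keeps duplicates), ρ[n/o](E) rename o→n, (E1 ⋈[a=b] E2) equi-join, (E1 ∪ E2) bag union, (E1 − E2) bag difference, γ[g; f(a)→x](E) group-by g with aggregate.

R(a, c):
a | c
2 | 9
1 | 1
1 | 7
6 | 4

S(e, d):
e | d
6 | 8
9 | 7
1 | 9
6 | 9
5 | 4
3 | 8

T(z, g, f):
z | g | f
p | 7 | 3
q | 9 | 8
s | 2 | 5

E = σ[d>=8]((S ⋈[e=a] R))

σ filters on d, owned by the left side.
E' = (σ[d>=8](S) ⋈[e=a] R)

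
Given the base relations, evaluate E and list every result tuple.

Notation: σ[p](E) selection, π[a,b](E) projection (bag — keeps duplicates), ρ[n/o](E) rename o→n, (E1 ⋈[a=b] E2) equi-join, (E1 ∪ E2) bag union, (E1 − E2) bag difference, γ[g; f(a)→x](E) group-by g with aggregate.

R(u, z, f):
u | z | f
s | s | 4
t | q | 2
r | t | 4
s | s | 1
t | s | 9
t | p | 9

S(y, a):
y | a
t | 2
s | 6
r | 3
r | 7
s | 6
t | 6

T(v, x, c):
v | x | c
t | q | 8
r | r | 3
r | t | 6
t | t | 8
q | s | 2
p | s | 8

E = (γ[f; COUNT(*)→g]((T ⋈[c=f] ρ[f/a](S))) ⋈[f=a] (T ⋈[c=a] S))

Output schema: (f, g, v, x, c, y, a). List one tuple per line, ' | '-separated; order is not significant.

Per-node cardinality:
  T → 6
  S → 6
  ρ[f/a](S) → 6
  (T ⋈[c=f] ρ[f/a](S)) → 5
  γ[f; COUNT(*)→g]((T ⋈[c=f] ρ[f/a](S))) → 3
  T → 6
  S → 6
  (T ⋈[c=a] S) → 5
  (γ[f; COUNT(*)→g]((T ⋈[c=f] ρ[f/a](S))) ⋈[f=a] (T ⋈[c=a] S)) → 5

== RESULT ==
f | g | v | x | c | y | a
2 | 1 | q | s | 2 | t | 2
3 | 1 | r | r | 3 | r | 3
6 | 3 | r | t | 6 | s | 6
6 | 3 | r | t | 6 | s | 6
6 | 3 | r | t | 6 | t | 6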